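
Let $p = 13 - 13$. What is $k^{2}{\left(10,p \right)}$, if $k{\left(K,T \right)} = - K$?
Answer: $100$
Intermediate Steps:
$p = 0$
$k^{2}{\left(10,p \right)} = \left(\left(-1\right) 10\right)^{2} = \left(-10\right)^{2} = 100$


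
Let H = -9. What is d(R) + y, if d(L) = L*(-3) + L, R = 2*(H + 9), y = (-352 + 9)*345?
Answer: -118335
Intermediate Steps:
y = -118335 (y = -343*345 = -118335)
R = 0 (R = 2*(-9 + 9) = 2*0 = 0)
d(L) = -2*L (d(L) = -3*L + L = -2*L)
d(R) + y = -2*0 - 118335 = 0 - 118335 = -118335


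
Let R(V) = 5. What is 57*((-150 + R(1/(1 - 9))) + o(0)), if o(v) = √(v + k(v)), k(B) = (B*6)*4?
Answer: -8265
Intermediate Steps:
k(B) = 24*B (k(B) = (6*B)*4 = 24*B)
o(v) = 5*√v (o(v) = √(v + 24*v) = √(25*v) = 5*√v)
57*((-150 + R(1/(1 - 9))) + o(0)) = 57*((-150 + 5) + 5*√0) = 57*(-145 + 5*0) = 57*(-145 + 0) = 57*(-145) = -8265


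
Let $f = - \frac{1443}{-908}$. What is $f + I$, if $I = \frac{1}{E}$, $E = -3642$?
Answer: $\frac{2627249}{1653468} \approx 1.5889$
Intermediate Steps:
$I = - \frac{1}{3642}$ ($I = \frac{1}{-3642} = - \frac{1}{3642} \approx -0.00027457$)
$f = \frac{1443}{908}$ ($f = \left(-1443\right) \left(- \frac{1}{908}\right) = \frac{1443}{908} \approx 1.5892$)
$f + I = \frac{1443}{908} - \frac{1}{3642} = \frac{2627249}{1653468}$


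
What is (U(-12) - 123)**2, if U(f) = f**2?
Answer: 441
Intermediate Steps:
(U(-12) - 123)**2 = ((-12)**2 - 123)**2 = (144 - 123)**2 = 21**2 = 441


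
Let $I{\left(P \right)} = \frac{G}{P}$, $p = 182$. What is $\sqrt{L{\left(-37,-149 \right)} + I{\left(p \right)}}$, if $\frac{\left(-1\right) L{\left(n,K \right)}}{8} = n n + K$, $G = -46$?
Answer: $\frac{3 i \sqrt{8980517}}{91} \approx 98.794 i$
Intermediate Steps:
$L{\left(n,K \right)} = - 8 K - 8 n^{2}$ ($L{\left(n,K \right)} = - 8 \left(n n + K\right) = - 8 \left(n^{2} + K\right) = - 8 \left(K + n^{2}\right) = - 8 K - 8 n^{2}$)
$I{\left(P \right)} = - \frac{46}{P}$
$\sqrt{L{\left(-37,-149 \right)} + I{\left(p \right)}} = \sqrt{\left(\left(-8\right) \left(-149\right) - 8 \left(-37\right)^{2}\right) - \frac{46}{182}} = \sqrt{\left(1192 - 10952\right) - \frac{23}{91}} = \sqrt{-9760 - \frac{23}{91}} = \sqrt{- \frac{888183}{91}} = \frac{3 i \sqrt{8980517}}{91}$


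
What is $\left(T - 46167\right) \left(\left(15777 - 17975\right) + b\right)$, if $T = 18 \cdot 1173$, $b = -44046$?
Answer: $1158550932$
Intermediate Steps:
$T = 21114$
$\left(T - 46167\right) \left(\left(15777 - 17975\right) + b\right) = \left(21114 - 46167\right) \left(\left(15777 - 17975\right) - 44046\right) = - 25053 \left(\left(15777 - 17975\right) - 44046\right) = - 25053 \left(-2198 - 44046\right) = \left(-25053\right) \left(-46244\right) = 1158550932$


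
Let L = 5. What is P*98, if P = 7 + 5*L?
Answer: 3136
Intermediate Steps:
P = 32 (P = 7 + 5*5 = 7 + 25 = 32)
P*98 = 32*98 = 3136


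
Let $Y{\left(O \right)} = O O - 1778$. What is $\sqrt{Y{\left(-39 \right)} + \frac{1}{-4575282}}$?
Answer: $\frac{5 i \sqrt{215193351484518}}{4575282} \approx 16.031 i$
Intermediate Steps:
$Y{\left(O \right)} = -1778 + O^{2}$ ($Y{\left(O \right)} = O^{2} - 1778 = -1778 + O^{2}$)
$\sqrt{Y{\left(-39 \right)} + \frac{1}{-4575282}} = \sqrt{\left(-1778 + \left(-39\right)^{2}\right) + \frac{1}{-4575282}} = \sqrt{\left(-1778 + 1521\right) - \frac{1}{4575282}} = \sqrt{-257 - \frac{1}{4575282}} = \sqrt{- \frac{1175847475}{4575282}} = \frac{5 i \sqrt{215193351484518}}{4575282}$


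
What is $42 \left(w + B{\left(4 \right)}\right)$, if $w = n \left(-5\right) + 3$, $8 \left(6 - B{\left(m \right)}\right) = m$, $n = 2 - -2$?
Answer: $-483$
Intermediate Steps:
$n = 4$ ($n = 2 + 2 = 4$)
$B{\left(m \right)} = 6 - \frac{m}{8}$
$w = -17$ ($w = 4 \left(-5\right) + 3 = -20 + 3 = -17$)
$42 \left(w + B{\left(4 \right)}\right) = 42 \left(-17 + \left(6 - \frac{1}{2}\right)\right) = 42 \left(-17 + \frac{11}{2}\right) = 42 \left(- \frac{23}{2}\right) = -483$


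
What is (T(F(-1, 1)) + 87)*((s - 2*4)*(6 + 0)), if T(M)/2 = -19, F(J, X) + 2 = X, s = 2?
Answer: -1764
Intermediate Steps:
F(J, X) = -2 + X
T(M) = -38 (T(M) = 2*(-19) = -38)
(T(F(-1, 1)) + 87)*((s - 2*4)*(6 + 0)) = (-38 + 87)*((2 - 2*4)*(6 + 0)) = 49*((2 - 8)*6) = 49*(-6*6) = 49*(-36) = -1764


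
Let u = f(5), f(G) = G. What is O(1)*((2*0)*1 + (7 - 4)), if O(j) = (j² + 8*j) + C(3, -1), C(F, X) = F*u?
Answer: 72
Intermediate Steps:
u = 5
C(F, X) = 5*F (C(F, X) = F*5 = 5*F)
O(j) = 15 + j² + 8*j (O(j) = (j² + 8*j) + 5*3 = (j² + 8*j) + 15 = 15 + j² + 8*j)
O(1)*((2*0)*1 + (7 - 4)) = (15 + 1² + 8*1)*((2*0)*1 + (7 - 4)) = (15 + 1 + 8)*(0*1 + 3) = 24*(0 + 3) = 24*3 = 72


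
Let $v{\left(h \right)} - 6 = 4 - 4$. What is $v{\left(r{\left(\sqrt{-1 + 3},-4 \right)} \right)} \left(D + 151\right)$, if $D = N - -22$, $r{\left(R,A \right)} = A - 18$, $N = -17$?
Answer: $936$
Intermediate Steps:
$r{\left(R,A \right)} = -18 + A$ ($r{\left(R,A \right)} = A - 18 = -18 + A$)
$D = 5$ ($D = -17 - -22 = -17 + 22 = 5$)
$v{\left(h \right)} = 6$ ($v{\left(h \right)} = 6 + \left(4 - 4\right) = 6 + 0 = 6$)
$v{\left(r{\left(\sqrt{-1 + 3},-4 \right)} \right)} \left(D + 151\right) = 6 \left(5 + 151\right) = 6 \cdot 156 = 936$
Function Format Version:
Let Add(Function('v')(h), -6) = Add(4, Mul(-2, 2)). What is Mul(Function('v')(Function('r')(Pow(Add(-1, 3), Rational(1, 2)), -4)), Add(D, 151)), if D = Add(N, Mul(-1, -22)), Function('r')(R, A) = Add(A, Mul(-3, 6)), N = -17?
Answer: 936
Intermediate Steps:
Function('r')(R, A) = Add(-18, A) (Function('r')(R, A) = Add(A, -18) = Add(-18, A))
D = 5 (D = Add(-17, Mul(-1, -22)) = Add(-17, 22) = 5)
Function('v')(h) = 6 (Function('v')(h) = Add(6, Add(4, Mul(-2, 2))) = Add(6, Add(4, -4)) = Add(6, 0) = 6)
Mul(Function('v')(Function('r')(Pow(Add(-1, 3), Rational(1, 2)), -4)), Add(D, 151)) = Mul(6, Add(5, 151)) = Mul(6, 156) = 936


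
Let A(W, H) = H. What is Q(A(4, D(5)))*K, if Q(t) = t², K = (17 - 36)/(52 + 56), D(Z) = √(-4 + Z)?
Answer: -19/108 ≈ -0.17593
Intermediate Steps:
K = -19/108 ≈ -0.17593
Q(A(4, D(5)))*K = (√(-4 + 5))²*(-19/108) = (√1)²*(-19/108) = 1²*(-19/108) = 1*(-19/108) = -19/108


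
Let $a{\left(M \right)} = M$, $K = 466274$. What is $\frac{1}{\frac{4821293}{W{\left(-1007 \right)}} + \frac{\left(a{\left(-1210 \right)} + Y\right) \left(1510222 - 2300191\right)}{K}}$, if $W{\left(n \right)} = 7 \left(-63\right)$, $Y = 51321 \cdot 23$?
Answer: $- \frac{205626834}{413044004568199} \approx -4.9783 \cdot 10^{-7}$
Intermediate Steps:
$Y = 1180383$
$W{\left(n \right)} = -441$
$\frac{1}{\frac{4821293}{W{\left(-1007 \right)}} + \frac{\left(a{\left(-1210 \right)} + Y\right) \left(1510222 - 2300191\right)}{K}} = \frac{1}{\frac{4821293}{-441} + \frac{\left(-1210 + 1180383\right) \left(1510222 - 2300191\right)}{466274}} = \frac{1}{4821293 \left(- \frac{1}{441}\right) + 1179173 \left(-789969\right) \frac{1}{466274}} = \frac{1}{- \frac{4821293}{441} - \frac{931510115637}{466274}} = \frac{1}{- \frac{413044004568199}{205626834}} = - \frac{205626834}{413044004568199}$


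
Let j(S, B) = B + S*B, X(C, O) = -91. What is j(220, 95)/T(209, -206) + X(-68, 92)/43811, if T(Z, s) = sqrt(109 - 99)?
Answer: -91/43811 + 4199*sqrt(10)/2 ≈ 6639.2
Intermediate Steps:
j(S, B) = B + B*S
T(Z, s) = sqrt(10)
j(220, 95)/T(209, -206) + X(-68, 92)/43811 = (95*(1 + 220))/(sqrt(10)) - 91/43811 = (95*221)*(sqrt(10)/10) - 91*1/43811 = 20995*(sqrt(10)/10) - 91/43811 = 4199*sqrt(10)/2 - 91/43811 = -91/43811 + 4199*sqrt(10)/2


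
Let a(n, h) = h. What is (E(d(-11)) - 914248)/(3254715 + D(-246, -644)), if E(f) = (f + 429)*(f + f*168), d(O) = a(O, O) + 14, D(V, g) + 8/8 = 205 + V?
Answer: -695224/3254673 ≈ -0.21361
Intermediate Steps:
D(V, g) = 204 + V (D(V, g) = -1 + (205 + V) = 204 + V)
d(O) = 14 + O (d(O) = O + 14 = 14 + O)
E(f) = 169*f*(429 + f) (E(f) = (429 + f)*(f + 168*f) = (429 + f)*(169*f) = 169*f*(429 + f))
(E(d(-11)) - 914248)/(3254715 + D(-246, -644)) = (169*(14 - 11)*(429 + (14 - 11)) - 914248)/(3254715 + (204 - 246)) = (169*3*(429 + 3) - 914248)/(3254715 - 42) = (169*3*432 - 914248)/3254673 = (219024 - 914248)*(1/3254673) = -695224*1/3254673 = -695224/3254673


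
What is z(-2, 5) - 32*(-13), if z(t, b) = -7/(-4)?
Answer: 1671/4 ≈ 417.75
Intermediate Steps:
z(t, b) = 7/4 (z(t, b) = -7*(-¼) = 7/4)
z(-2, 5) - 32*(-13) = 7/4 - 32*(-13) = 7/4 + 416 = 1671/4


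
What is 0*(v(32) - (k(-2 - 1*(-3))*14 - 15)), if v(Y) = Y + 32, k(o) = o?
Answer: 0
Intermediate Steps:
v(Y) = 32 + Y
0*(v(32) - (k(-2 - 1*(-3))*14 - 15)) = 0*((32 + 32) - ((-2 - 1*(-3))*14 - 15)) = 0*(64 - ((-2 + 3)*14 - 15)) = 0*(64 - (1*14 - 15)) = 0*(64 - (14 - 15)) = 0*(64 - 1*(-1)) = 0*(64 + 1) = 0*65 = 0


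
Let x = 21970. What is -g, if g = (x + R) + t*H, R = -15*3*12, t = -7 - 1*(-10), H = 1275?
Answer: -25255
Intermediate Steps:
t = 3 (t = -7 + 10 = 3)
R = -540 (R = -45*12 = -540)
g = 25255 (g = (21970 - 540) + 3*1275 = 21430 + 3825 = 25255)
-g = -1*25255 = -25255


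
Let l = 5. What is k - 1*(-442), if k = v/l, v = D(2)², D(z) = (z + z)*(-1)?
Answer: 2226/5 ≈ 445.20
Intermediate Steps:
D(z) = -2*z (D(z) = (2*z)*(-1) = -2*z)
v = 16 (v = (-2*2)² = (-4)² = 16)
k = 16/5 ≈ 3.2000
k - 1*(-442) = 16/5 - 1*(-442) = 16/5 + 442 = 2226/5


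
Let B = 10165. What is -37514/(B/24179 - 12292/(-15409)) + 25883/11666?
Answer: -163041006507452465/5294506224498 ≈ -30794.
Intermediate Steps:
-37514/(B/24179 - 12292/(-15409)) + 25883/11666 = -37514/(10165/24179 - 12292/(-15409)) + 25883/11666 = -37514/(10165*(1/24179) - 12292*(-1/15409)) + 25883*(1/11666) = -37514/(10165/24179 + 12292/15409) + 25883/11666 = -37514/453840753/372574211 + 25883/11666 = -37514*372574211/453840753 + 25883/11666 = -13976748951454/453840753 + 25883/11666 = -163041006507452465/5294506224498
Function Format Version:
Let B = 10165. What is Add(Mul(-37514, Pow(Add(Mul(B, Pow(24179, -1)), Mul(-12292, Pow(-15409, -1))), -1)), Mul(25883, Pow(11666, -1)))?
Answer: Rational(-163041006507452465, 5294506224498) ≈ -30794.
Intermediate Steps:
Add(Mul(-37514, Pow(Add(Mul(B, Pow(24179, -1)), Mul(-12292, Pow(-15409, -1))), -1)), Mul(25883, Pow(11666, -1))) = Add(Mul(-37514, Pow(Add(Mul(10165, Pow(24179, -1)), Mul(-12292, Pow(-15409, -1))), -1)), Mul(25883, Pow(11666, -1))) = Add(Mul(-37514, Pow(Add(Mul(10165, Rational(1, 24179)), Mul(-12292, Rational(-1, 15409))), -1)), Mul(25883, Rational(1, 11666))) = Add(Mul(-37514, Pow(Add(Rational(10165, 24179), Rational(12292, 15409)), -1)), Rational(25883, 11666)) = Add(Mul(-37514, Pow(Rational(453840753, 372574211), -1)), Rational(25883, 11666)) = Add(Mul(-37514, Rational(372574211, 453840753)), Rational(25883, 11666)) = Add(Rational(-13976748951454, 453840753), Rational(25883, 11666)) = Rational(-163041006507452465, 5294506224498)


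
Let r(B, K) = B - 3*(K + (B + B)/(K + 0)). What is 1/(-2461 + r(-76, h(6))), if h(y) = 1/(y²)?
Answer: 12/166547 ≈ 7.2052e-5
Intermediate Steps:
h(y) = y⁻²
r(B, K) = B - 3*K - 6*B/K (r(B, K) = B - 3*(K + (2*B)/K) = B - 3*(K + 2*B/K) = B + (-3*K - 6*B/K) = B - 3*K - 6*B/K)
1/(-2461 + r(-76, h(6))) = 1/(-2461 + (-76 - 3/6² - 6*(-76)/6⁻²)) = 1/(-2461 + (-76 - 3*1/36 - 6*(-76)/1/36)) = 1/(-2461 + (-76 - 1/12 - 6*(-76)*36)) = 1/(-2461 + (-76 - 1/12 + 16416)) = 1/(-2461 + 196079/12) = 1/(166547/12) = 12/166547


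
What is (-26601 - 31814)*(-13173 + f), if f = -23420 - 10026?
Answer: 2723248885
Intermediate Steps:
f = -33446
(-26601 - 31814)*(-13173 + f) = (-26601 - 31814)*(-13173 - 33446) = -58415*(-46619) = 2723248885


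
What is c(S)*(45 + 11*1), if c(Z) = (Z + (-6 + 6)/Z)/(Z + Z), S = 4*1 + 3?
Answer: 28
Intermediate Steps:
S = 7 (S = 4 + 3 = 7)
c(Z) = ½ (c(Z) = (Z + 0/Z)/((2*Z)) = (Z + 0)*(1/(2*Z)) = Z*(1/(2*Z)) = ½)
c(S)*(45 + 11*1) = (45 + 11*1)/2 = (45 + 11)/2 = (½)*56 = 28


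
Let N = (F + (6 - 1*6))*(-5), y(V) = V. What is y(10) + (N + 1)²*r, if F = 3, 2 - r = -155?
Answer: 30782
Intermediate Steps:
r = 157 (r = 2 - 1*(-155) = 2 + 155 = 157)
N = -15 (N = (3 + (6 - 1*6))*(-5) = (3 + (6 - 6))*(-5) = (3 + 0)*(-5) = 3*(-5) = -15)
y(10) + (N + 1)²*r = 10 + (-15 + 1)²*157 = 10 + (-14)²*157 = 10 + 196*157 = 10 + 30772 = 30782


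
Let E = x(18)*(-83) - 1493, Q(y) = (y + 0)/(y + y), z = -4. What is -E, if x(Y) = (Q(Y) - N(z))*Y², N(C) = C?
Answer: 122507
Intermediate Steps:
Q(y) = ½ (Q(y) = y/((2*y)) = y*(1/(2*y)) = ½)
x(Y) = 9*Y²/2 (x(Y) = (½ - 1*(-4))*Y² = (½ + 4)*Y² = 9*Y²/2)
E = -122507 (E = ((9/2)*18²)*(-83) - 1493 = ((9/2)*324)*(-83) - 1493 = 1458*(-83) - 1493 = -121014 - 1493 = -122507)
-E = -1*(-122507) = 122507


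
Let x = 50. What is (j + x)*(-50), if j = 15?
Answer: -3250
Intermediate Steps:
(j + x)*(-50) = (15 + 50)*(-50) = 65*(-50) = -3250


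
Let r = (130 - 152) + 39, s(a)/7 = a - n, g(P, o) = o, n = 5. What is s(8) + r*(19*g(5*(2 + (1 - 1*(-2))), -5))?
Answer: -1594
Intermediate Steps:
s(a) = -35 + 7*a (s(a) = 7*(a - 1*5) = 7*(a - 5) = 7*(-5 + a) = -35 + 7*a)
r = 17 (r = -22 + 39 = 17)
s(8) + r*(19*g(5*(2 + (1 - 1*(-2))), -5)) = (-35 + 7*8) + 17*(19*(-5)) = (-35 + 56) + 17*(-95) = 21 - 1615 = -1594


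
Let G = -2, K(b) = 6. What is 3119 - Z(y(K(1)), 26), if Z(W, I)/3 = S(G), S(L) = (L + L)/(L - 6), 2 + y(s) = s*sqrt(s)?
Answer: 6235/2 ≈ 3117.5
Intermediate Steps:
y(s) = -2 + s**(3/2) (y(s) = -2 + s*sqrt(s) = -2 + s**(3/2))
S(L) = 2*L/(-6 + L) (S(L) = (2*L)/(-6 + L) = 2*L/(-6 + L))
Z(W, I) = 3/2 (Z(W, I) = 3*(2*(-2)/(-6 - 2)) = 3*(2*(-2)/(-8)) = 3*(2*(-2)*(-1/8)) = 3*(1/2) = 3/2)
3119 - Z(y(K(1)), 26) = 3119 - 1*3/2 = 3119 - 3/2 = 6235/2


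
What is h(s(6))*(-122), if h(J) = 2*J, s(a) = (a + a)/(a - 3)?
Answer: -976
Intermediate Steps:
s(a) = 2*a/(-3 + a) (s(a) = (2*a)/(-3 + a) = 2*a/(-3 + a))
h(s(6))*(-122) = (2*(2*6/(-3 + 6)))*(-122) = (2*(2*6/3))*(-122) = (2*(2*6*(⅓)))*(-122) = (2*4)*(-122) = 8*(-122) = -976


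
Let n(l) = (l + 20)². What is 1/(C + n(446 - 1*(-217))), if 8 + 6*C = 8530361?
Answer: 2/3776429 ≈ 5.2960e-7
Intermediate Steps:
C = 2843451/2 (C = -4/3 + (⅙)*8530361 = -4/3 + 8530361/6 = 2843451/2 ≈ 1.4217e+6)
n(l) = (20 + l)²
1/(C + n(446 - 1*(-217))) = 1/(2843451/2 + (20 + (446 - 1*(-217)))²) = 1/(2843451/2 + (20 + (446 + 217))²) = 1/(2843451/2 + (20 + 663)²) = 1/(2843451/2 + 683²) = 1/(2843451/2 + 466489) = 1/(3776429/2) = 2/3776429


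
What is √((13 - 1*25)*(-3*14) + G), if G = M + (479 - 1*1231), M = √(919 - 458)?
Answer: √(-248 + √461) ≈ 15.051*I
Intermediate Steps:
M = √461 ≈ 21.471
G = -752 + √461 (G = √461 + (479 - 1*1231) = √461 + (479 - 1231) = √461 - 752 = -752 + √461 ≈ -730.53)
√((13 - 1*25)*(-3*14) + G) = √((13 - 1*25)*(-3*14) + (-752 + √461)) = √((13 - 25)*(-42) + (-752 + √461)) = √(-12*(-42) + (-752 + √461)) = √(504 + (-752 + √461)) = √(-248 + √461)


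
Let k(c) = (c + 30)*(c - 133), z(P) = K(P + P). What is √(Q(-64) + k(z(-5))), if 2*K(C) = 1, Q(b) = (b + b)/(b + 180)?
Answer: I*√13598477/58 ≈ 63.58*I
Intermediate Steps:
Q(b) = 2*b/(180 + b) (Q(b) = (2*b)/(180 + b) = 2*b/(180 + b))
K(C) = ½ (K(C) = (½)*1 = ½)
z(P) = ½
k(c) = (-133 + c)*(30 + c) (k(c) = (30 + c)*(-133 + c) = (-133 + c)*(30 + c))
√(Q(-64) + k(z(-5))) = √(2*(-64)/(180 - 64) + (-3990 + (½)² - 103*½)) = √(2*(-64)/116 + (-3990 + ¼ - 103/2)) = √(2*(-64)*(1/116) - 16165/4) = √(-32/29 - 16165/4) = √(-468913/116) = I*√13598477/58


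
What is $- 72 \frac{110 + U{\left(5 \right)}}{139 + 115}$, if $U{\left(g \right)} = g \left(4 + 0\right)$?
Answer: $- \frac{4680}{127} \approx -36.85$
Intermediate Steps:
$U{\left(g \right)} = 4 g$ ($U{\left(g \right)} = g 4 = 4 g$)
$- 72 \frac{110 + U{\left(5 \right)}}{139 + 115} = - 72 \frac{110 + 4 \cdot 5}{139 + 115} = - 72 \frac{110 + 20}{254} = - 72 \cdot 130 \cdot \frac{1}{254} = \left(-72\right) \frac{65}{127} = - \frac{4680}{127}$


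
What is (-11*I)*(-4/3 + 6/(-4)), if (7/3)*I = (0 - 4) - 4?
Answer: -748/7 ≈ -106.86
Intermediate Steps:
I = -24/7 (I = 3*((0 - 4) - 4)/7 = 3*(-4 - 4)/7 = (3/7)*(-8) = -24/7 ≈ -3.4286)
(-11*I)*(-4/3 + 6/(-4)) = (-11*(-24/7))*(-4/3 + 6/(-4)) = 264*(-4*1/3 + 6*(-1/4))/7 = 264*(-4/3 - 3/2)/7 = (264/7)*(-17/6) = -748/7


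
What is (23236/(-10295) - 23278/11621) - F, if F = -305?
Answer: 35979976909/119638195 ≈ 300.74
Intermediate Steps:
(23236/(-10295) - 23278/11621) - F = (23236/(-10295) - 23278/11621) - 1*(-305) = (23236*(-1/10295) - 23278*1/11621) + 305 = (-23236/10295 - 23278/11621) + 305 = -509672566/119638195 + 305 = 35979976909/119638195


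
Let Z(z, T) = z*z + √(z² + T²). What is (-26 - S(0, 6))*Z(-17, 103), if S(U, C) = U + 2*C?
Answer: -10982 - 38*√10898 ≈ -14949.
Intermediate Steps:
Z(z, T) = z² + √(T² + z²)
(-26 - S(0, 6))*Z(-17, 103) = (-26 - (0 + 2*6))*((-17)² + √(103² + (-17)²)) = (-26 - (0 + 12))*(289 + √(10609 + 289)) = (-26 - 1*12)*(289 + √10898) = (-26 - 12)*(289 + √10898) = -38*(289 + √10898) = -10982 - 38*√10898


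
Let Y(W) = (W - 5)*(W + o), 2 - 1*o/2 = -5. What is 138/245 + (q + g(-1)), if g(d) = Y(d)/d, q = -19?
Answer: 14593/245 ≈ 59.563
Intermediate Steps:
o = 14 (o = 4 - 2*(-5) = 4 + 10 = 14)
Y(W) = (-5 + W)*(14 + W) (Y(W) = (W - 5)*(W + 14) = (-5 + W)*(14 + W))
g(d) = (-70 + d² + 9*d)/d
138/245 + (q + g(-1)) = 138/245 + (-19 + (9 - 1 - 70/(-1))) = 138*(1/245) + (-19 + (9 - 1 - 70*(-1))) = 138/245 + (-19 + (9 - 1 + 70)) = 138/245 + (-19 + 78) = 138/245 + 59 = 14593/245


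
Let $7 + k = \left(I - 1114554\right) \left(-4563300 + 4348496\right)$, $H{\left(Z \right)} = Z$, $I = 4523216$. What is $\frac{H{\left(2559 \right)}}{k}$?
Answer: $- \frac{853}{244064744085} \approx -3.495 \cdot 10^{-9}$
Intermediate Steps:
$k = -732194232255$ ($k = -7 + \left(4523216 - 1114554\right) \left(-4563300 + 4348496\right) = -7 + 3408662 \left(-214804\right) = -7 - 732194232248 = -732194232255$)
$\frac{H{\left(2559 \right)}}{k} = \frac{2559}{-732194232255} = 2559 \left(- \frac{1}{732194232255}\right) = - \frac{853}{244064744085}$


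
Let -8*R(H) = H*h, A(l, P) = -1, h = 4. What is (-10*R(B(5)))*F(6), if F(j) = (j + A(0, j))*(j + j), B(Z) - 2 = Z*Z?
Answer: 8100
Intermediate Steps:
B(Z) = 2 + Z² (B(Z) = 2 + Z*Z = 2 + Z²)
F(j) = 2*j*(-1 + j) (F(j) = (j - 1)*(j + j) = (-1 + j)*(2*j) = 2*j*(-1 + j))
R(H) = -H/2 (R(H) = -H*4/8 = -H/2)
(-10*R(B(5)))*F(6) = (-(-5)*(2 + 5²))*(2*6*(-1 + 6)) = (-(-5)*(2 + 25))*(2*6*5) = -(-5)*27*60 = -10*(-27/2)*60 = 135*60 = 8100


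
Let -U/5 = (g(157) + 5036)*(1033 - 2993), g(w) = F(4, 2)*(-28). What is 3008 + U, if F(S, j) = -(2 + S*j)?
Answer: 52099808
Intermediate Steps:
F(S, j) = -2 - S*j
g(w) = 280 (g(w) = (-2 - 1*4*2)*(-28) = (-2 - 8)*(-28) = -10*(-28) = 280)
U = 52096800 (U = -5*(280 + 5036)*(1033 - 2993) = -26580*(-1960) = -5*(-10419360) = 52096800)
3008 + U = 3008 + 52096800 = 52099808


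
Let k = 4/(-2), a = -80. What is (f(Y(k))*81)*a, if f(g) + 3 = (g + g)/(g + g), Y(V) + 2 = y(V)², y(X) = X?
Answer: 12960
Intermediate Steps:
k = -2 (k = 4*(-½) = -2)
Y(V) = -2 + V²
f(g) = -2 (f(g) = -3 + (g + g)/(g + g) = -3 + (2*g)/((2*g)) = -3 + (2*g)*(1/(2*g)) = -3 + 1 = -2)
(f(Y(k))*81)*a = -2*81*(-80) = -162*(-80) = 12960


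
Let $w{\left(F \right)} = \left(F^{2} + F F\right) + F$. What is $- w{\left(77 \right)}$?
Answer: $-11935$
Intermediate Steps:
$w{\left(F \right)} = F + 2 F^{2}$ ($w{\left(F \right)} = \left(F^{2} + F^{2}\right) + F = 2 F^{2} + F = F + 2 F^{2}$)
$- w{\left(77 \right)} = - 77 \left(1 + 2 \cdot 77\right) = - 77 \left(1 + 154\right) = - 77 \cdot 155 = \left(-1\right) 11935 = -11935$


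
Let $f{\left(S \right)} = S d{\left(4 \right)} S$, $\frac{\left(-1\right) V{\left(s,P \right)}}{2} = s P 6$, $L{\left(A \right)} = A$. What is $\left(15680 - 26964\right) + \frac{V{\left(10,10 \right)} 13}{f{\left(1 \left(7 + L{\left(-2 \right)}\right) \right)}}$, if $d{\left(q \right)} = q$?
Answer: $-11440$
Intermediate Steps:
$V{\left(s,P \right)} = - 12 P s$ ($V{\left(s,P \right)} = - 2 s P 6 = - 2 P s 6 = - 2 \cdot 6 P s = - 12 P s$)
$f{\left(S \right)} = 4 S^{2}$ ($f{\left(S \right)} = S 4 S = 4 S S = 4 S^{2}$)
$\left(15680 - 26964\right) + \frac{V{\left(10,10 \right)} 13}{f{\left(1 \left(7 + L{\left(-2 \right)}\right) \right)}} = \left(15680 - 26964\right) + \frac{\left(-12\right) 10 \cdot 10 \cdot 13}{4 \left(1 \left(7 - 2\right)\right)^{2}} = -11284 + \frac{\left(-1200\right) 13}{4 \left(1 \cdot 5\right)^{2}} = -11284 - \frac{15600}{4 \cdot 5^{2}} = -11284 - \frac{15600}{4 \cdot 25} = -11284 - \frac{15600}{100} = -11284 - 156 = -11440$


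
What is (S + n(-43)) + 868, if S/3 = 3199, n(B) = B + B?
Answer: 10379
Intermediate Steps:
n(B) = 2*B
S = 9597 (S = 3*3199 = 9597)
(S + n(-43)) + 868 = (9597 + 2*(-43)) + 868 = (9597 - 86) + 868 = 9511 + 868 = 10379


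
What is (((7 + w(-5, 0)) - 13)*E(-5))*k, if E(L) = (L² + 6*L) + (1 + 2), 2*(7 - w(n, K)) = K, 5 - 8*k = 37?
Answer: 8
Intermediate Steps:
k = -4 (k = 5/8 - ⅛*37 = 5/8 - 37/8 = -4)
w(n, K) = 7 - K/2
E(L) = 3 + L² + 6*L (E(L) = (L² + 6*L) + 3 = 3 + L² + 6*L)
(((7 + w(-5, 0)) - 13)*E(-5))*k = (((7 + (7 - ½*0)) - 13)*(3 + (-5)² + 6*(-5)))*(-4) = (((7 + (7 + 0)) - 13)*(3 + 25 - 30))*(-4) = (((7 + 7) - 13)*(-2))*(-4) = ((14 - 13)*(-2))*(-4) = (1*(-2))*(-4) = -2*(-4) = 8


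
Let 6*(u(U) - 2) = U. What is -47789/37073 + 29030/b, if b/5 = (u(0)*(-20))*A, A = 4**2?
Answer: -122915399/11863360 ≈ -10.361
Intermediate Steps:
A = 16
u(U) = 2 + U/6
b = -3200 (b = 5*(((2 + (1/6)*0)*(-20))*16) = 5*(((2 + 0)*(-20))*16) = 5*((2*(-20))*16) = 5*(-40*16) = 5*(-640) = -3200)
-47789/37073 + 29030/b = -47789/37073 + 29030/(-3200) = -47789*1/37073 + 29030*(-1/3200) = -47789/37073 - 2903/320 = -122915399/11863360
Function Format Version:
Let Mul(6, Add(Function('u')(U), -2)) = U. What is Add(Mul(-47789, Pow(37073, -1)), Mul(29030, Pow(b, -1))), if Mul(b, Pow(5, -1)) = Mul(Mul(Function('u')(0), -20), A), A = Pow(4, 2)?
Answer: Rational(-122915399, 11863360) ≈ -10.361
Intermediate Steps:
A = 16
Function('u')(U) = Add(2, Mul(Rational(1, 6), U))
b = -3200 (b = Mul(5, Mul(Mul(Add(2, Mul(Rational(1, 6), 0)), -20), 16)) = Mul(5, Mul(Mul(Add(2, 0), -20), 16)) = Mul(5, Mul(Mul(2, -20), 16)) = Mul(5, Mul(-40, 16)) = Mul(5, -640) = -3200)
Add(Mul(-47789, Pow(37073, -1)), Mul(29030, Pow(b, -1))) = Add(Mul(-47789, Pow(37073, -1)), Mul(29030, Pow(-3200, -1))) = Add(Mul(-47789, Rational(1, 37073)), Mul(29030, Rational(-1, 3200))) = Add(Rational(-47789, 37073), Rational(-2903, 320)) = Rational(-122915399, 11863360)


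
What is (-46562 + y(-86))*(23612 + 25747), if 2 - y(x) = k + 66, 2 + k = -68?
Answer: -2297957604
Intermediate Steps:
k = -70 (k = -2 - 68 = -70)
y(x) = 6 (y(x) = 2 - (-70 + 66) = 2 - 1*(-4) = 2 + 4 = 6)
(-46562 + y(-86))*(23612 + 25747) = (-46562 + 6)*(23612 + 25747) = -46556*49359 = -2297957604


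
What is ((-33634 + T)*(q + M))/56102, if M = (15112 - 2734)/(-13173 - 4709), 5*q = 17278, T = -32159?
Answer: -10161837605829/2508039910 ≈ -4051.7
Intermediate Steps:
q = 17278/5 (q = (1/5)*17278 = 17278/5 ≈ 3455.6)
M = -6189/8941 (M = 12378/(-17882) = 12378*(-1/17882) = -6189/8941 ≈ -0.69220)
((-33634 + T)*(q + M))/56102 = ((-33634 - 32159)*(17278/5 - 6189/8941))/56102 = -65793*154451653/44705*(1/56102) = -10161837605829/44705*1/56102 = -10161837605829/2508039910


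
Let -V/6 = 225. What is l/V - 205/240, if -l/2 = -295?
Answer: -2789/2160 ≈ -1.2912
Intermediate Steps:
l = 590 (l = -2*(-295) = 590)
V = -1350 (V = -6*225 = -1350)
l/V - 205/240 = 590/(-1350) - 205/240 = 590*(-1/1350) - 205*1/240 = -59/135 - 41/48 = -2789/2160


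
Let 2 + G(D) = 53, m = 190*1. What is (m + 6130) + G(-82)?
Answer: 6371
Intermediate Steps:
m = 190
G(D) = 51 (G(D) = -2 + 53 = 51)
(m + 6130) + G(-82) = (190 + 6130) + 51 = 6320 + 51 = 6371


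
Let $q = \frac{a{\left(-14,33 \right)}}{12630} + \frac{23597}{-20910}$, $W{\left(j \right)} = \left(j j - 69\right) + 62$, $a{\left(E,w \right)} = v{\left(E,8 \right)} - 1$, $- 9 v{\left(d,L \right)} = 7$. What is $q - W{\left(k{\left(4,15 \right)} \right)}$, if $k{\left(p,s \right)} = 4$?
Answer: $- \frac{160494419}{15845598} \approx -10.129$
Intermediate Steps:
$v{\left(d,L \right)} = - \frac{7}{9}$ ($v{\left(d,L \right)} = \left(- \frac{1}{9}\right) 7 = - \frac{7}{9}$)
$a{\left(E,w \right)} = - \frac{16}{9}$ ($a{\left(E,w \right)} = - \frac{7}{9} - 1 = - \frac{16}{9}$)
$W{\left(j \right)} = -7 + j^{2}$ ($W{\left(j \right)} = \left(j^{2} - 69\right) + 62 = \left(-69 + j^{2}\right) + 62 = -7 + j^{2}$)
$q = - \frac{17884037}{15845598}$ ($q = - \frac{16}{9 \cdot 12630} + \frac{23597}{-20910} = \left(- \frac{16}{9}\right) \frac{1}{12630} + 23597 \left(- \frac{1}{20910}\right) = - \frac{8}{56835} - \frac{23597}{20910} = - \frac{17884037}{15845598} \approx -1.1286$)
$q - W{\left(k{\left(4,15 \right)} \right)} = - \frac{17884037}{15845598} - \left(-7 + 4^{2}\right) = - \frac{17884037}{15845598} - \left(-7 + 16\right) = - \frac{17884037}{15845598} - 9 = - \frac{160494419}{15845598}$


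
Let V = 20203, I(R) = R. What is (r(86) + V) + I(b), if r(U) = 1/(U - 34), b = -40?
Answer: 1048477/52 ≈ 20163.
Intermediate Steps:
r(U) = 1/(-34 + U)
(r(86) + V) + I(b) = (1/(-34 + 86) + 20203) - 40 = (1/52 + 20203) - 40 = 1050557/52 - 40 = 1048477/52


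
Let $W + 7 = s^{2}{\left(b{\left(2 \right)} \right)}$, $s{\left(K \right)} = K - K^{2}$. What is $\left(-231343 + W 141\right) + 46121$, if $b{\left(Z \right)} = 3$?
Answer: $-181133$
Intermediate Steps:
$W = 29$ ($W = -7 + \left(3 \left(1 - 3\right)\right)^{2} = -7 + \left(3 \left(-2\right)\right)^{2} = -7 + \left(-6\right)^{2} = -7 + 36 = 29$)
$\left(-231343 + W 141\right) + 46121 = \left(-231343 + 29 \cdot 141\right) + 46121 = \left(-231343 + 4089\right) + 46121 = -227254 + 46121 = -181133$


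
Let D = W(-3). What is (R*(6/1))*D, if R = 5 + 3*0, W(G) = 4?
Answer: 120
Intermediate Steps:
D = 4
R = 5 (R = 5 + 0 = 5)
(R*(6/1))*D = (5*(6/1))*4 = (5*(6*1))*4 = (5*6)*4 = 30*4 = 120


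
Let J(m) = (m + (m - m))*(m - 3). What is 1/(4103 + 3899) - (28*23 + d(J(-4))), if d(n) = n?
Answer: -5377343/8002 ≈ -672.00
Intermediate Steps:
J(m) = m*(-3 + m) (J(m) = (m + 0)*(-3 + m) = m*(-3 + m))
1/(4103 + 3899) - (28*23 + d(J(-4))) = 1/(4103 + 3899) - (28*23 - 4*(-3 - 4)) = 1/8002 - (644 - 4*(-7)) = 1/8002 - (644 + 28) = 1/8002 - 1*672 = 1/8002 - 672 = -5377343/8002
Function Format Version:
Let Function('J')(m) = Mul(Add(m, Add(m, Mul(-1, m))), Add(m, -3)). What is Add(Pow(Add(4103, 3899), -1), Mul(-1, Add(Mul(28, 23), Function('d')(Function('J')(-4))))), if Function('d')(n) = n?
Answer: Rational(-5377343, 8002) ≈ -672.00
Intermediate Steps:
Function('J')(m) = Mul(m, Add(-3, m)) (Function('J')(m) = Mul(Add(m, 0), Add(-3, m)) = Mul(m, Add(-3, m)))
Add(Pow(Add(4103, 3899), -1), Mul(-1, Add(Mul(28, 23), Function('d')(Function('J')(-4))))) = Add(Pow(Add(4103, 3899), -1), Mul(-1, Add(Mul(28, 23), Mul(-4, Add(-3, -4))))) = Add(Pow(8002, -1), Mul(-1, Add(644, Mul(-4, -7)))) = Add(Rational(1, 8002), Mul(-1, Add(644, 28))) = Add(Rational(1, 8002), Mul(-1, 672)) = Add(Rational(1, 8002), -672) = Rational(-5377343, 8002)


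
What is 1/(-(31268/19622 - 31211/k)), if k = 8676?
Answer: 85120236/170570537 ≈ 0.49903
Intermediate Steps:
1/(-(31268/19622 - 31211/k)) = 1/(-(31268/19622 - 31211/8676)) = 1/(-(31268*(1/19622) - 31211*1/8676)) = 1/(-(15634/9811 - 31211/8676)) = 1/(-1*(-170570537/85120236)) = 1/(170570537/85120236) = 85120236/170570537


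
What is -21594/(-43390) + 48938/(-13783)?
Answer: -912894859/299022185 ≈ -3.0529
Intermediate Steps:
-21594/(-43390) + 48938/(-13783) = -21594*(-1/43390) + 48938*(-1/13783) = 10797/21695 - 48938/13783 = -912894859/299022185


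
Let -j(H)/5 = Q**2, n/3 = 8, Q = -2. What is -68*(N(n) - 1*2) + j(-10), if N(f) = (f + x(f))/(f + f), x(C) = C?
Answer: 48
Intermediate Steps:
n = 24 (n = 3*8 = 24)
j(H) = -20 (j(H) = -5*(-2)**2 = -5*4 = -20)
N(f) = 1 (N(f) = (f + f)/(f + f) = (2*f)/((2*f)) = (2*f)*(1/(2*f)) = 1)
-68*(N(n) - 1*2) + j(-10) = -68*(1 - 1*2) - 20 = -68*(1 - 2) - 20 = -68*(-1) - 20 = 68 - 20 = 48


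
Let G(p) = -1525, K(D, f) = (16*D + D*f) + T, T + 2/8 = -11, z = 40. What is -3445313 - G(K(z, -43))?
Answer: -3443788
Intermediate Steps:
T = -45/4 (T = -1/4 - 11 = -45/4 ≈ -11.250)
K(D, f) = -45/4 + 16*D + D*f (K(D, f) = (16*D + D*f) - 45/4 = -45/4 + 16*D + D*f)
-3445313 - G(K(z, -43)) = -3445313 - 1*(-1525) = -3445313 + 1525 = -3443788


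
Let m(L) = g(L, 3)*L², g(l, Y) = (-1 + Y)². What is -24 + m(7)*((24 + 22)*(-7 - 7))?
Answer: -126248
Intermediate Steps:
m(L) = 4*L² (m(L) = (-1 + 3)²*L² = 2²*L² = 4*L²)
-24 + m(7)*((24 + 22)*(-7 - 7)) = -24 + (4*7²)*((24 + 22)*(-7 - 7)) = -24 + (4*49)*(46*(-14)) = -24 + 196*(-644) = -24 - 126224 = -126248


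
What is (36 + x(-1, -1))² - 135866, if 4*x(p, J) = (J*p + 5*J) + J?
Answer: -2154535/16 ≈ -1.3466e+5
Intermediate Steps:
x(p, J) = 3*J/2 + J*p/4 (x(p, J) = ((J*p + 5*J) + J)/4 = ((5*J + J*p) + J)/4 = (6*J + J*p)/4 = 3*J/2 + J*p/4)
(36 + x(-1, -1))² - 135866 = (36 + (¼)*(-1)*(6 - 1))² - 135866 = (36 + (¼)*(-1)*5)² - 135866 = (36 - 5/4)² - 135866 = (139/4)² - 135866 = 19321/16 - 135866 = -2154535/16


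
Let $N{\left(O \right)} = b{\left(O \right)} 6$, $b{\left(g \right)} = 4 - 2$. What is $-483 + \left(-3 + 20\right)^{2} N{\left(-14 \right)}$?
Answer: $2985$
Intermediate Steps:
$b{\left(g \right)} = 2$
$N{\left(O \right)} = 12$ ($N{\left(O \right)} = 2 \cdot 6 = 12$)
$-483 + \left(-3 + 20\right)^{2} N{\left(-14 \right)} = -483 + \left(-3 + 20\right)^{2} \cdot 12 = -483 + 17^{2} \cdot 12 = -483 + 289 \cdot 12 = -483 + 3468 = 2985$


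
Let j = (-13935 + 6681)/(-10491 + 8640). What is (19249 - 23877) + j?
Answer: -2853058/617 ≈ -4624.1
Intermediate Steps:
j = 2418/617 (j = -7254/(-1851) = -7254*(-1/1851) = 2418/617 ≈ 3.9190)
(19249 - 23877) + j = (19249 - 23877) + 2418/617 = -4628 + 2418/617 = -2853058/617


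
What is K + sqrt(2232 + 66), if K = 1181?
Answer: 1181 + sqrt(2298) ≈ 1228.9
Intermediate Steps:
K + sqrt(2232 + 66) = 1181 + sqrt(2232 + 66) = 1181 + sqrt(2298)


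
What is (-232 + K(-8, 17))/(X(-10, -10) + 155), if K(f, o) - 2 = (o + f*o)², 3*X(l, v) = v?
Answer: 41793/455 ≈ 91.853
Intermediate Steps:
X(l, v) = v/3
K(f, o) = 2 + (o + f*o)²
(-232 + K(-8, 17))/(X(-10, -10) + 155) = (-232 + (2 + 17²*(1 - 8)²))/((⅓)*(-10) + 155) = (-232 + (2 + 289*(-7)²))/(-10/3 + 155) = (-232 + (2 + 289*49))/(455/3) = (-232 + (2 + 14161))*(3/455) = (-232 + 14163)*(3/455) = 13931*(3/455) = 41793/455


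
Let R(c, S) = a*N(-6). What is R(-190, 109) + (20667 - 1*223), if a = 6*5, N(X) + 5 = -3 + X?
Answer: 20024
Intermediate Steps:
N(X) = -8 + X (N(X) = -5 + (-3 + X) = -8 + X)
a = 30
R(c, S) = -420 (R(c, S) = 30*(-8 - 6) = 30*(-14) = -420)
R(-190, 109) + (20667 - 1*223) = -420 + (20667 - 1*223) = -420 + (20667 - 223) = -420 + 20444 = 20024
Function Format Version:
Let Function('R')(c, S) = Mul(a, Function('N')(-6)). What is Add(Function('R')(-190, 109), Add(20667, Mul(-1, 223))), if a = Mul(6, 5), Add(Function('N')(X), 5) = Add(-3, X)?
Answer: 20024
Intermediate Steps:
Function('N')(X) = Add(-8, X) (Function('N')(X) = Add(-5, Add(-3, X)) = Add(-8, X))
a = 30
Function('R')(c, S) = -420 (Function('R')(c, S) = Mul(30, Add(-8, -6)) = Mul(30, -14) = -420)
Add(Function('R')(-190, 109), Add(20667, Mul(-1, 223))) = Add(-420, Add(20667, Mul(-1, 223))) = Add(-420, Add(20667, -223)) = Add(-420, 20444) = 20024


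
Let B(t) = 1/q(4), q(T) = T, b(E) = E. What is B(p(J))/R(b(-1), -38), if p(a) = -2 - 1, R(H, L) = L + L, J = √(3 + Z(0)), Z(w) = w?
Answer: -1/304 ≈ -0.0032895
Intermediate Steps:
J = √3 (J = √(3 + 0) = √3 ≈ 1.7320)
R(H, L) = 2*L
p(a) = -3
B(t) = ¼ (B(t) = 1/4 = ¼)
B(p(J))/R(b(-1), -38) = 1/(4*((2*(-38)))) = (¼)/(-76) = (¼)*(-1/76) = -1/304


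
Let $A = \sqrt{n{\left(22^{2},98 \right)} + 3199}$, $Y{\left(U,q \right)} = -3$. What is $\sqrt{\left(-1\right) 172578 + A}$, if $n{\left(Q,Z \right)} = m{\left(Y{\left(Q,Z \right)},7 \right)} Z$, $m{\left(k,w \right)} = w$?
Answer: $\sqrt{-172578 + \sqrt{3885}} \approx 415.35 i$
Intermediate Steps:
$n{\left(Q,Z \right)} = 7 Z$
$A = \sqrt{3885}$ ($A = \sqrt{7 \cdot 98 + 3199} = \sqrt{686 + 3199} = \sqrt{3885} \approx 62.33$)
$\sqrt{\left(-1\right) 172578 + A} = \sqrt{\left(-1\right) 172578 + \sqrt{3885}} = \sqrt{-172578 + \sqrt{3885}}$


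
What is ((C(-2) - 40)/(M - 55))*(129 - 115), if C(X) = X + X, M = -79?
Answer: 308/67 ≈ 4.5970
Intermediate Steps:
C(X) = 2*X
((C(-2) - 40)/(M - 55))*(129 - 115) = ((2*(-2) - 40)/(-79 - 55))*(129 - 115) = ((-4 - 40)/(-134))*14 = -44*(-1/134)*14 = (22/67)*14 = 308/67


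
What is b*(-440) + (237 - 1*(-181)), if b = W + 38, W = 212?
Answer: -109582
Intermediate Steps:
b = 250 (b = 212 + 38 = 250)
b*(-440) + (237 - 1*(-181)) = 250*(-440) + (237 - 1*(-181)) = -110000 + (237 + 181) = -110000 + 418 = -109582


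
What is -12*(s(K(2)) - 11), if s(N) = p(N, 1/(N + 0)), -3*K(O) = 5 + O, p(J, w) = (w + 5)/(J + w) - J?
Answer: 3592/29 ≈ 123.86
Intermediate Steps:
p(J, w) = -J + (5 + w)/(J + w) (p(J, w) = (5 + w)/(J + w) - J = -J + (5 + w)/(J + w))
K(O) = -5/3 - O/3 (K(O) = -(5 + O)/3 = -5/3 - O/3)
s(N) = (4 + 1/N - N**2)/(N + 1/N) (s(N) = (5 + 1/(N + 0) - N**2 - N/(N + 0))/(N + 1/(N + 0)) = (5 + 1/N - N**2 - N/N)/(N + 1/N) = (5 + 1/N - N**2 - 1)/(N + 1/N) = (4 + 1/N - N**2)/(N + 1/N))
-12*(s(K(2)) - 11) = -12*((1 - (-5/3 - 1/3*2)*(-4 + (-5/3 - 1/3*2)**2))/(1 + (-5/3 - 1/3*2)**2) - 11) = -12*((1 - (-5/3 - 2/3)*(-4 + (-5/3 - 2/3)**2))/(1 + (-5/3 - 2/3)**2) - 11) = -12*((1 - 1*(-7/3)*(-4 + (-7/3)**2))/(1 + (-7/3)**2) - 11) = -12*((1 - 1*(-7/3)*(-4 + 49/9))/(1 + 49/9) - 11) = -12*((1 - 1*(-7/3)*13/9)/(58/9) - 11) = -12*(9*(1 + 91/27)/58 - 11) = -12*((9/58)*(118/27) - 11) = -12*(59/87 - 11) = -12*(-898/87) = 3592/29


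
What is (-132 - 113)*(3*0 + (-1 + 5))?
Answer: -980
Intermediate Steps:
(-132 - 113)*(3*0 + (-1 + 5)) = -245*(0 + 4) = -245*4 = -980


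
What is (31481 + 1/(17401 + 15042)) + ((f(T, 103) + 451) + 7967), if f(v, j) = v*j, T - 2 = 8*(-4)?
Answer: 1194194388/32443 ≈ 36809.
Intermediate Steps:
T = -30 (T = 2 + 8*(-4) = 2 - 32 = -30)
f(v, j) = j*v
(31481 + 1/(17401 + 15042)) + ((f(T, 103) + 451) + 7967) = (31481 + 1/(17401 + 15042)) + ((103*(-30) + 451) + 7967) = (31481 + 1/32443) + ((-3090 + 451) + 7967) = (31481 + 1/32443) + (-2639 + 7967) = 1021338084/32443 + 5328 = 1194194388/32443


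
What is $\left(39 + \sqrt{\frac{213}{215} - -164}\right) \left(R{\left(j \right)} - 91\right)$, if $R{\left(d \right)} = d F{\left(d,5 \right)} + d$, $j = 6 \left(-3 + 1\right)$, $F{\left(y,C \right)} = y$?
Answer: $1599 + \frac{41 \sqrt{7626695}}{215} \approx 2125.6$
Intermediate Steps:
$j = -12$ ($j = 6 \left(-2\right) = -12$)
$R{\left(d \right)} = d + d^{2}$ ($R{\left(d \right)} = d d + d = d^{2} + d = d + d^{2}$)
$\left(39 + \sqrt{\frac{213}{215} - -164}\right) \left(R{\left(j \right)} - 91\right) = \left(39 + \sqrt{\frac{213}{215} - -164}\right) \left(- 12 \left(1 - 12\right) - 91\right) = \left(39 + \sqrt{213 \cdot \frac{1}{215} + 164}\right) \left(\left(-12\right) \left(-11\right) - 91\right) = \left(39 + \sqrt{\frac{213}{215} + 164}\right) \left(132 - 91\right) = \left(39 + \sqrt{\frac{35473}{215}}\right) 41 = \left(39 + \frac{\sqrt{7626695}}{215}\right) 41 = 1599 + \frac{41 \sqrt{7626695}}{215}$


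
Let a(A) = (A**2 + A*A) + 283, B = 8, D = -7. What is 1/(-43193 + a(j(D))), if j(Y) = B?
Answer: -1/42782 ≈ -2.3374e-5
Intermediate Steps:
j(Y) = 8
a(A) = 283 + 2*A**2 (a(A) = (A**2 + A**2) + 283 = 2*A**2 + 283 = 283 + 2*A**2)
1/(-43193 + a(j(D))) = 1/(-43193 + (283 + 2*8**2)) = 1/(-43193 + (283 + 2*64)) = 1/(-43193 + (283 + 128)) = 1/(-43193 + 411) = 1/(-42782) = -1/42782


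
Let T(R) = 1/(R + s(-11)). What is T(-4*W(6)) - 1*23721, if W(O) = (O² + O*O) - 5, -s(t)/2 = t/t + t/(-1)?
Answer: -6926533/292 ≈ -23721.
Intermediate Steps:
s(t) = -2 + 2*t (s(t) = -2*(t/t + t/(-1)) = -2*(1 + t*(-1)) = -2*(1 - t) = -2 + 2*t)
W(O) = -5 + 2*O² (W(O) = (O² + O²) - 5 = 2*O² - 5 = -5 + 2*O²)
T(R) = 1/(-24 + R) (T(R) = 1/(R + (-2 + 2*(-11))) = 1/(R + (-2 - 22)) = 1/(R - 24) = 1/(-24 + R))
T(-4*W(6)) - 1*23721 = 1/(-24 - 4*(-5 + 2*6²)) - 1*23721 = 1/(-24 - 4*(-5 + 2*36)) - 23721 = 1/(-24 - 4*(-5 + 72)) - 23721 = 1/(-24 - 4*67) - 23721 = 1/(-24 - 268) - 23721 = 1/(-292) - 23721 = -1/292 - 23721 = -6926533/292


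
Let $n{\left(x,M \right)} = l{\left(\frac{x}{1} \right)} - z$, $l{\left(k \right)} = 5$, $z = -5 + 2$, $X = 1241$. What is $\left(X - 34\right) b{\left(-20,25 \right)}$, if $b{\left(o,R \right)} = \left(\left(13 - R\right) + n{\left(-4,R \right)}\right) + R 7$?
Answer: $206397$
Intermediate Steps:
$z = -3$
$n{\left(x,M \right)} = 8$ ($n{\left(x,M \right)} = 5 - -3 = 5 + 3 = 8$)
$b{\left(o,R \right)} = 21 + 6 R$ ($b{\left(o,R \right)} = \left(\left(13 - R\right) + 8\right) + R 7 = \left(21 - R\right) + 7 R = 21 + 6 R$)
$\left(X - 34\right) b{\left(-20,25 \right)} = \left(1241 - 34\right) \left(21 + 6 \cdot 25\right) = 1207 \left(21 + 150\right) = 1207 \cdot 171 = 206397$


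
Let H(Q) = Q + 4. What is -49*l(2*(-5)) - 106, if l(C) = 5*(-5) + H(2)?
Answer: 825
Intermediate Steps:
H(Q) = 4 + Q
l(C) = -19 (l(C) = 5*(-5) + (4 + 2) = -25 + 6 = -19)
-49*l(2*(-5)) - 106 = -49*(-19) - 106 = 931 - 106 = 825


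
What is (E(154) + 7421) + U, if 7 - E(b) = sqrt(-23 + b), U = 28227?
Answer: 35655 - sqrt(131) ≈ 35644.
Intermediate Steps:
E(b) = 7 - sqrt(-23 + b)
(E(154) + 7421) + U = ((7 - sqrt(-23 + 154)) + 7421) + 28227 = ((7 - sqrt(131)) + 7421) + 28227 = (7428 - sqrt(131)) + 28227 = 35655 - sqrt(131)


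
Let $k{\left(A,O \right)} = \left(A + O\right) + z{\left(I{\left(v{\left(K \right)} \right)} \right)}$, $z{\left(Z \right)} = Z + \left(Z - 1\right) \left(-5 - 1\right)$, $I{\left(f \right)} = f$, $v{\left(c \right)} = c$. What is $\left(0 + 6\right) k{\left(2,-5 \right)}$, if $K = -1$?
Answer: $48$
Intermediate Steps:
$z{\left(Z \right)} = 6 - 5 Z$ ($z{\left(Z \right)} = Z + \left(-1 + Z\right) \left(-6\right) = Z - \left(-6 + 6 Z\right) = 6 - 5 Z$)
$k{\left(A,O \right)} = 11 + A + O$ ($k{\left(A,O \right)} = \left(A + O\right) + \left(6 - -5\right) = \left(A + O\right) + \left(6 + 5\right) = \left(A + O\right) + 11 = 11 + A + O$)
$\left(0 + 6\right) k{\left(2,-5 \right)} = \left(0 + 6\right) \left(11 + 2 - 5\right) = 6 \cdot 8 = 48$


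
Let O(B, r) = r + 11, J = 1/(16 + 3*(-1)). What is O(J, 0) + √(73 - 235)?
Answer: 11 + 9*I*√2 ≈ 11.0 + 12.728*I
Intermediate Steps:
J = 1/13 (J = 1/(16 - 3) = 1/13 ≈ 0.076923)
O(B, r) = 11 + r
O(J, 0) + √(73 - 235) = (11 + 0) + √(73 - 235) = 11 + √(-162) = 11 + 9*I*√2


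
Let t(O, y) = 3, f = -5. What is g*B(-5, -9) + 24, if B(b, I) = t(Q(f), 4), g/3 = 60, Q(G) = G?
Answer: 564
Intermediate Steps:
g = 180 (g = 3*60 = 180)
B(b, I) = 3
g*B(-5, -9) + 24 = 180*3 + 24 = 540 + 24 = 564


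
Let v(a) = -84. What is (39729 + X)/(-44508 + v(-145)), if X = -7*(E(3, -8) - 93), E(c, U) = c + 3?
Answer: -6723/7432 ≈ -0.90460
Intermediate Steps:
E(c, U) = 3 + c
X = 609 (X = -7*((3 + 3) - 93) = -7*(6 - 93) = -7*(-87) = 609)
(39729 + X)/(-44508 + v(-145)) = (39729 + 609)/(-44508 - 84) = 40338/(-44592) = 40338*(-1/44592) = -6723/7432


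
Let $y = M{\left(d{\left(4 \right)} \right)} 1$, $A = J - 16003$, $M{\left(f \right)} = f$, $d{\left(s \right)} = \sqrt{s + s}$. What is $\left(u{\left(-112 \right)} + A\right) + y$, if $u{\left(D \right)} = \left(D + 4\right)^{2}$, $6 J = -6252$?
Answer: $-5381 + 2 \sqrt{2} \approx -5378.2$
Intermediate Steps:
$d{\left(s \right)} = \sqrt{2} \sqrt{s}$ ($d{\left(s \right)} = \sqrt{2 s} = \sqrt{2} \sqrt{s}$)
$J = -1042$ ($J = \frac{1}{6} \left(-6252\right) = -1042$)
$u{\left(D \right)} = \left(4 + D\right)^{2}$
$A = -17045$ ($A = -1042 - 16003 = -17045$)
$y = 2 \sqrt{2}$ ($y = \sqrt{2} \sqrt{4} \cdot 1 = \sqrt{2} \cdot 2 \cdot 1 = 2 \sqrt{2} \cdot 1 = 2 \sqrt{2} \approx 2.8284$)
$\left(u{\left(-112 \right)} + A\right) + y = \left(\left(4 - 112\right)^{2} - 17045\right) + 2 \sqrt{2} = \left(\left(-108\right)^{2} - 17045\right) + 2 \sqrt{2} = \left(11664 - 17045\right) + 2 \sqrt{2} = -5381 + 2 \sqrt{2}$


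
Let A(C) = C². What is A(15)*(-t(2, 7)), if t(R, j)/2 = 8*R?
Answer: -7200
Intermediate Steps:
t(R, j) = 16*R (t(R, j) = 2*(8*R) = 16*R)
A(15)*(-t(2, 7)) = 15²*(-16*2) = 225*(-1*32) = 225*(-32) = -7200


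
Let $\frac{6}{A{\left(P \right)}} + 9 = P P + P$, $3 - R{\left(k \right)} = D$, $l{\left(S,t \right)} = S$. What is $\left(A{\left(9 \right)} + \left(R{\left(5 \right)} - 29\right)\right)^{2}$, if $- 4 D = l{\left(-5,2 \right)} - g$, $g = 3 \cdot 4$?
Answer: $\frac{10621081}{11664} \approx 910.59$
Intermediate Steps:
$g = 12$
$D = \frac{17}{4}$ ($D = - \frac{-5 - 12}{4} = \left(- \frac{1}{4}\right) \left(-17\right) = \frac{17}{4} \approx 4.25$)
$R{\left(k \right)} = - \frac{5}{4}$ ($R{\left(k \right)} = 3 - \frac{17}{4} = - \frac{5}{4}$)
$A{\left(P \right)} = \frac{6}{-9 + P + P^{2}}$ ($A{\left(P \right)} = \frac{6}{-9 + \left(P P + P\right)} = \frac{6}{-9 + \left(P^{2} + P\right)} = \frac{6}{-9 + \left(P + P^{2}\right)} = \frac{6}{-9 + P + P^{2}}$)
$\left(A{\left(9 \right)} + \left(R{\left(5 \right)} - 29\right)\right)^{2} = \left(\frac{6}{-9 + 9 + 9^{2}} - \frac{121}{4}\right)^{2} = \left(\frac{6}{-9 + 9 + 81} - \frac{121}{4}\right)^{2} = \left(\frac{6}{81} - \frac{121}{4}\right)^{2} = \left(6 \cdot \frac{1}{81} - \frac{121}{4}\right)^{2} = \left(\frac{2}{27} - \frac{121}{4}\right)^{2} = \left(- \frac{3259}{108}\right)^{2} = \frac{10621081}{11664}$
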